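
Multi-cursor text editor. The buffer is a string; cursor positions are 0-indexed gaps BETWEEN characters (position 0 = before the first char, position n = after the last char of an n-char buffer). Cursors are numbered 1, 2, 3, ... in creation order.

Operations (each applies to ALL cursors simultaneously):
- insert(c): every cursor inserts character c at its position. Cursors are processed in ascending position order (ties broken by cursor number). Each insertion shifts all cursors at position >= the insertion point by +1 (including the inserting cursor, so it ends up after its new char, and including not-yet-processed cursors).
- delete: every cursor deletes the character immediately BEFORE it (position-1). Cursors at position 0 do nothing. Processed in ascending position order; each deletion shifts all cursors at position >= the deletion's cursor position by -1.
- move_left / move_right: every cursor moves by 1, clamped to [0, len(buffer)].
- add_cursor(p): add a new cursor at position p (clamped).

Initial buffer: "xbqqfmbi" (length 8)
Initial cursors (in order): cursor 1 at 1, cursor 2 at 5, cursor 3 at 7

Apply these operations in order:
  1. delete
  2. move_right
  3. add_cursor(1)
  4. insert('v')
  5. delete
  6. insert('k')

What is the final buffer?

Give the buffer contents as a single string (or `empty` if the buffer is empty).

Answer: bkkqqmkik

Derivation:
After op 1 (delete): buffer="bqqmi" (len 5), cursors c1@0 c2@3 c3@4, authorship .....
After op 2 (move_right): buffer="bqqmi" (len 5), cursors c1@1 c2@4 c3@5, authorship .....
After op 3 (add_cursor(1)): buffer="bqqmi" (len 5), cursors c1@1 c4@1 c2@4 c3@5, authorship .....
After op 4 (insert('v')): buffer="bvvqqmviv" (len 9), cursors c1@3 c4@3 c2@7 c3@9, authorship .14...2.3
After op 5 (delete): buffer="bqqmi" (len 5), cursors c1@1 c4@1 c2@4 c3@5, authorship .....
After op 6 (insert('k')): buffer="bkkqqmkik" (len 9), cursors c1@3 c4@3 c2@7 c3@9, authorship .14...2.3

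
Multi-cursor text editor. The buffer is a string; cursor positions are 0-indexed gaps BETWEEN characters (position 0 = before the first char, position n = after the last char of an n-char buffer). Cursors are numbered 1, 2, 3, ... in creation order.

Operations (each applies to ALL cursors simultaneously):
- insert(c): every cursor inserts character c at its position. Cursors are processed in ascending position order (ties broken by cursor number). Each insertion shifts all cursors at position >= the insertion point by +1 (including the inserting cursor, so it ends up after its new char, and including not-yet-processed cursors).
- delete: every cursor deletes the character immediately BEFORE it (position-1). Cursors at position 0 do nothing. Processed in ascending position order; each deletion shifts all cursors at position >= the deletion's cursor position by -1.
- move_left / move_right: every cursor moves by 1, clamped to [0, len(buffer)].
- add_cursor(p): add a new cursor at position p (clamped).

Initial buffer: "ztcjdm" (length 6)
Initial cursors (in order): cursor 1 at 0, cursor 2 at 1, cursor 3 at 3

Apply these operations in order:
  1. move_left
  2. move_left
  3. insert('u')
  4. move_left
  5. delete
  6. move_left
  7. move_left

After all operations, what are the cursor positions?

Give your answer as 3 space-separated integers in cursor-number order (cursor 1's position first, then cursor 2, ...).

Answer: 0 0 0

Derivation:
After op 1 (move_left): buffer="ztcjdm" (len 6), cursors c1@0 c2@0 c3@2, authorship ......
After op 2 (move_left): buffer="ztcjdm" (len 6), cursors c1@0 c2@0 c3@1, authorship ......
After op 3 (insert('u')): buffer="uuzutcjdm" (len 9), cursors c1@2 c2@2 c3@4, authorship 12.3.....
After op 4 (move_left): buffer="uuzutcjdm" (len 9), cursors c1@1 c2@1 c3@3, authorship 12.3.....
After op 5 (delete): buffer="uutcjdm" (len 7), cursors c1@0 c2@0 c3@1, authorship 23.....
After op 6 (move_left): buffer="uutcjdm" (len 7), cursors c1@0 c2@0 c3@0, authorship 23.....
After op 7 (move_left): buffer="uutcjdm" (len 7), cursors c1@0 c2@0 c3@0, authorship 23.....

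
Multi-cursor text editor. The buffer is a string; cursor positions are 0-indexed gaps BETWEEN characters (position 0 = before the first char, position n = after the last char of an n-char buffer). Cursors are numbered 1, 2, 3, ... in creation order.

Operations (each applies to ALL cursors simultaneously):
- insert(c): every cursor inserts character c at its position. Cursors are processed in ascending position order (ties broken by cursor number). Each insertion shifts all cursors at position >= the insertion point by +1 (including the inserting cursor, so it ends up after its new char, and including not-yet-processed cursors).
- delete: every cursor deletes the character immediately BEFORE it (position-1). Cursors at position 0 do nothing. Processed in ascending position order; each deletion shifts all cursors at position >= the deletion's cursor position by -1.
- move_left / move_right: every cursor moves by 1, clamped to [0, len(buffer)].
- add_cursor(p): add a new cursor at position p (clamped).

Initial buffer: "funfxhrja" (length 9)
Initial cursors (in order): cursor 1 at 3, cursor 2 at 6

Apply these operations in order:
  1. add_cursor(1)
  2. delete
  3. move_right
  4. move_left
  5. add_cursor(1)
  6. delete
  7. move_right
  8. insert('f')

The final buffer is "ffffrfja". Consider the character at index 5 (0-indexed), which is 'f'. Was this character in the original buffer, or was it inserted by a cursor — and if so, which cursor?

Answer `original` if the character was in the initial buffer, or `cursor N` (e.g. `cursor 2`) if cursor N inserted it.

Answer: cursor 2

Derivation:
After op 1 (add_cursor(1)): buffer="funfxhrja" (len 9), cursors c3@1 c1@3 c2@6, authorship .........
After op 2 (delete): buffer="ufxrja" (len 6), cursors c3@0 c1@1 c2@3, authorship ......
After op 3 (move_right): buffer="ufxrja" (len 6), cursors c3@1 c1@2 c2@4, authorship ......
After op 4 (move_left): buffer="ufxrja" (len 6), cursors c3@0 c1@1 c2@3, authorship ......
After op 5 (add_cursor(1)): buffer="ufxrja" (len 6), cursors c3@0 c1@1 c4@1 c2@3, authorship ......
After op 6 (delete): buffer="frja" (len 4), cursors c1@0 c3@0 c4@0 c2@1, authorship ....
After op 7 (move_right): buffer="frja" (len 4), cursors c1@1 c3@1 c4@1 c2@2, authorship ....
After op 8 (insert('f')): buffer="ffffrfja" (len 8), cursors c1@4 c3@4 c4@4 c2@6, authorship .134.2..
Authorship (.=original, N=cursor N): . 1 3 4 . 2 . .
Index 5: author = 2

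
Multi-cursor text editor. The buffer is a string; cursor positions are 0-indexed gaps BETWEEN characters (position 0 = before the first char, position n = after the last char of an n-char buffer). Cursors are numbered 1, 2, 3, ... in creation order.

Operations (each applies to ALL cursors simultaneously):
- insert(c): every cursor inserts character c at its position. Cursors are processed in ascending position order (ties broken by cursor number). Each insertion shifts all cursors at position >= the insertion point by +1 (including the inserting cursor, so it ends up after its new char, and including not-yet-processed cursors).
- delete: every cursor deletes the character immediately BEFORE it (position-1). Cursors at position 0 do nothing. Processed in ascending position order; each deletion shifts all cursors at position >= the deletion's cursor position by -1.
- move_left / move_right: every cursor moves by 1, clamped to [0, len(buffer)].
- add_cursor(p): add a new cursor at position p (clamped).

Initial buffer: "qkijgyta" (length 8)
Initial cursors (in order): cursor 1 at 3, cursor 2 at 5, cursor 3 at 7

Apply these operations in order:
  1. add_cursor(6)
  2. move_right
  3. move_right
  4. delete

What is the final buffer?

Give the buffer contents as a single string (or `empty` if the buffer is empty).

Answer: qkij

Derivation:
After op 1 (add_cursor(6)): buffer="qkijgyta" (len 8), cursors c1@3 c2@5 c4@6 c3@7, authorship ........
After op 2 (move_right): buffer="qkijgyta" (len 8), cursors c1@4 c2@6 c4@7 c3@8, authorship ........
After op 3 (move_right): buffer="qkijgyta" (len 8), cursors c1@5 c2@7 c3@8 c4@8, authorship ........
After op 4 (delete): buffer="qkij" (len 4), cursors c1@4 c2@4 c3@4 c4@4, authorship ....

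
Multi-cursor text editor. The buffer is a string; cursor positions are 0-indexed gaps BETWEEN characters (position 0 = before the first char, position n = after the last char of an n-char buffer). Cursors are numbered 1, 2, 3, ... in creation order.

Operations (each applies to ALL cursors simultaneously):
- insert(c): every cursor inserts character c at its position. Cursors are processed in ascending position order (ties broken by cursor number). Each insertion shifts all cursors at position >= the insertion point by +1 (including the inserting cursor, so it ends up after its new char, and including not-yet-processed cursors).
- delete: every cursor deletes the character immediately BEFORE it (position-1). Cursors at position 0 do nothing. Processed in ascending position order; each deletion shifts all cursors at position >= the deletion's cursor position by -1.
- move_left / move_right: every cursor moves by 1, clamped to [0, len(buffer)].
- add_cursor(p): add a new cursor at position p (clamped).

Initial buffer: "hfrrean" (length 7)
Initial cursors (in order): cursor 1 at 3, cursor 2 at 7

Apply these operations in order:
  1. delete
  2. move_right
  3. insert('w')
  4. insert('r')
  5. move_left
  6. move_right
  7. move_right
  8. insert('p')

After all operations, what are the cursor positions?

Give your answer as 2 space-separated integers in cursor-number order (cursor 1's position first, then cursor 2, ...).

After op 1 (delete): buffer="hfrea" (len 5), cursors c1@2 c2@5, authorship .....
After op 2 (move_right): buffer="hfrea" (len 5), cursors c1@3 c2@5, authorship .....
After op 3 (insert('w')): buffer="hfrweaw" (len 7), cursors c1@4 c2@7, authorship ...1..2
After op 4 (insert('r')): buffer="hfrwreawr" (len 9), cursors c1@5 c2@9, authorship ...11..22
After op 5 (move_left): buffer="hfrwreawr" (len 9), cursors c1@4 c2@8, authorship ...11..22
After op 6 (move_right): buffer="hfrwreawr" (len 9), cursors c1@5 c2@9, authorship ...11..22
After op 7 (move_right): buffer="hfrwreawr" (len 9), cursors c1@6 c2@9, authorship ...11..22
After op 8 (insert('p')): buffer="hfrwrepawrp" (len 11), cursors c1@7 c2@11, authorship ...11.1.222

Answer: 7 11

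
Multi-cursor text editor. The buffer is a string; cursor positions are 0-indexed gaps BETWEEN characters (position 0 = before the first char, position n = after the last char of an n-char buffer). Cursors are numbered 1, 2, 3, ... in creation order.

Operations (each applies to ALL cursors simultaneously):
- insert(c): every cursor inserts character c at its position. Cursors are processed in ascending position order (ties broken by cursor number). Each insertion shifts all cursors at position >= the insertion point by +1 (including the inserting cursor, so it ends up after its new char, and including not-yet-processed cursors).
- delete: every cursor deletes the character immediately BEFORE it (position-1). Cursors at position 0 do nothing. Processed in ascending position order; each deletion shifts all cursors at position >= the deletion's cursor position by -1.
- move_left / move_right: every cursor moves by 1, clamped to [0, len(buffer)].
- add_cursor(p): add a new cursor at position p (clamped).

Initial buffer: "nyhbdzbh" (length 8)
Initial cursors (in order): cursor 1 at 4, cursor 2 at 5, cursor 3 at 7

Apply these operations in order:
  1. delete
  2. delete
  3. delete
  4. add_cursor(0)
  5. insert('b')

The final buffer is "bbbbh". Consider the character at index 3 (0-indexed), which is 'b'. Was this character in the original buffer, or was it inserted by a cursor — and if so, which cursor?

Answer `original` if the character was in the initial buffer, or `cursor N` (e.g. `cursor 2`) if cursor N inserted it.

Answer: cursor 4

Derivation:
After op 1 (delete): buffer="nyhzh" (len 5), cursors c1@3 c2@3 c3@4, authorship .....
After op 2 (delete): buffer="nh" (len 2), cursors c1@1 c2@1 c3@1, authorship ..
After op 3 (delete): buffer="h" (len 1), cursors c1@0 c2@0 c3@0, authorship .
After op 4 (add_cursor(0)): buffer="h" (len 1), cursors c1@0 c2@0 c3@0 c4@0, authorship .
After op 5 (insert('b')): buffer="bbbbh" (len 5), cursors c1@4 c2@4 c3@4 c4@4, authorship 1234.
Authorship (.=original, N=cursor N): 1 2 3 4 .
Index 3: author = 4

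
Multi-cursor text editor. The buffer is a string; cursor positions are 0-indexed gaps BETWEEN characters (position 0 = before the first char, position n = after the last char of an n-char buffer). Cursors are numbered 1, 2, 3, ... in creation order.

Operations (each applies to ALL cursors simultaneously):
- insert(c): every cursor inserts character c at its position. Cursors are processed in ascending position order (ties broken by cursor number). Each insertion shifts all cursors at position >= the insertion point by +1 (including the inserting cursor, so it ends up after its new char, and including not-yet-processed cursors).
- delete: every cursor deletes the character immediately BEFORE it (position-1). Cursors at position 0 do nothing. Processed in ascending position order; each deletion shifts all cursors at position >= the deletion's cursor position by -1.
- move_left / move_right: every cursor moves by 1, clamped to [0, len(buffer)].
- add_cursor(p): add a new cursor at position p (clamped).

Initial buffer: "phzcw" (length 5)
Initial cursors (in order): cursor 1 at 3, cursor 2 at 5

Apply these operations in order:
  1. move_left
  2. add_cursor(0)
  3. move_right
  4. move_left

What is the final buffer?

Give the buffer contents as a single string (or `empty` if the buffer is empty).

Answer: phzcw

Derivation:
After op 1 (move_left): buffer="phzcw" (len 5), cursors c1@2 c2@4, authorship .....
After op 2 (add_cursor(0)): buffer="phzcw" (len 5), cursors c3@0 c1@2 c2@4, authorship .....
After op 3 (move_right): buffer="phzcw" (len 5), cursors c3@1 c1@3 c2@5, authorship .....
After op 4 (move_left): buffer="phzcw" (len 5), cursors c3@0 c1@2 c2@4, authorship .....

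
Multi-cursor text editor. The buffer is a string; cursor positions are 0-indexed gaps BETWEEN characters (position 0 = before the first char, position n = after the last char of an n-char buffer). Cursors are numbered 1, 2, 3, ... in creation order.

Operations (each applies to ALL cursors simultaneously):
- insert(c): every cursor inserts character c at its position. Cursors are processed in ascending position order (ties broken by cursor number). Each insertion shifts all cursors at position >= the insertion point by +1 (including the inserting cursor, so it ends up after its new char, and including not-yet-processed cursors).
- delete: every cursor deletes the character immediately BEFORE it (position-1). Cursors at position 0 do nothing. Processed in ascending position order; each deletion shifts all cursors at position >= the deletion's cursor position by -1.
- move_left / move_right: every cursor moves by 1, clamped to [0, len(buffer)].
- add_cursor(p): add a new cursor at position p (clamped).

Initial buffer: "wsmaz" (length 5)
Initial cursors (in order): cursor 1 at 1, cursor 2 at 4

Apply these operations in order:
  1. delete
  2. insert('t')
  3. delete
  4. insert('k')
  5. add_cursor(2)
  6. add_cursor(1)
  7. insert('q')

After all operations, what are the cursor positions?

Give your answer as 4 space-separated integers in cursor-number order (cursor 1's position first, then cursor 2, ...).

After op 1 (delete): buffer="smz" (len 3), cursors c1@0 c2@2, authorship ...
After op 2 (insert('t')): buffer="tsmtz" (len 5), cursors c1@1 c2@4, authorship 1..2.
After op 3 (delete): buffer="smz" (len 3), cursors c1@0 c2@2, authorship ...
After op 4 (insert('k')): buffer="ksmkz" (len 5), cursors c1@1 c2@4, authorship 1..2.
After op 5 (add_cursor(2)): buffer="ksmkz" (len 5), cursors c1@1 c3@2 c2@4, authorship 1..2.
After op 6 (add_cursor(1)): buffer="ksmkz" (len 5), cursors c1@1 c4@1 c3@2 c2@4, authorship 1..2.
After op 7 (insert('q')): buffer="kqqsqmkqz" (len 9), cursors c1@3 c4@3 c3@5 c2@8, authorship 114.3.22.

Answer: 3 8 5 3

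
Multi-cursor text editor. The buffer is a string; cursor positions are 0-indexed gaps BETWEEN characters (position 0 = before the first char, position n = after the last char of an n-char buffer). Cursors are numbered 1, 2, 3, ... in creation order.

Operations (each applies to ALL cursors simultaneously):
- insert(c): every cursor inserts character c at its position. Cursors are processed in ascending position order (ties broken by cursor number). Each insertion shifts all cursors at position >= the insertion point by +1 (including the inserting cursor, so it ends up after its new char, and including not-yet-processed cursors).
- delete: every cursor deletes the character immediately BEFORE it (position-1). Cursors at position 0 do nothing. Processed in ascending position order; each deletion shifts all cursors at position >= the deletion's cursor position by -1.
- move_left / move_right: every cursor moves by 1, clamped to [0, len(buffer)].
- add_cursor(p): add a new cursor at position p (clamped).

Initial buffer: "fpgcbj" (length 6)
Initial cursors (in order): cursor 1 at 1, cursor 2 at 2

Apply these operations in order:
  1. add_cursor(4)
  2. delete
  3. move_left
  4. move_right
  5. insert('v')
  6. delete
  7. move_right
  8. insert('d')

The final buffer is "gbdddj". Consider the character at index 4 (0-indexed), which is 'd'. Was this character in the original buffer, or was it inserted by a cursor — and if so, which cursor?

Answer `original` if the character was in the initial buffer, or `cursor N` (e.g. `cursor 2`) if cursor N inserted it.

Answer: cursor 3

Derivation:
After op 1 (add_cursor(4)): buffer="fpgcbj" (len 6), cursors c1@1 c2@2 c3@4, authorship ......
After op 2 (delete): buffer="gbj" (len 3), cursors c1@0 c2@0 c3@1, authorship ...
After op 3 (move_left): buffer="gbj" (len 3), cursors c1@0 c2@0 c3@0, authorship ...
After op 4 (move_right): buffer="gbj" (len 3), cursors c1@1 c2@1 c3@1, authorship ...
After op 5 (insert('v')): buffer="gvvvbj" (len 6), cursors c1@4 c2@4 c3@4, authorship .123..
After op 6 (delete): buffer="gbj" (len 3), cursors c1@1 c2@1 c3@1, authorship ...
After op 7 (move_right): buffer="gbj" (len 3), cursors c1@2 c2@2 c3@2, authorship ...
After op 8 (insert('d')): buffer="gbdddj" (len 6), cursors c1@5 c2@5 c3@5, authorship ..123.
Authorship (.=original, N=cursor N): . . 1 2 3 .
Index 4: author = 3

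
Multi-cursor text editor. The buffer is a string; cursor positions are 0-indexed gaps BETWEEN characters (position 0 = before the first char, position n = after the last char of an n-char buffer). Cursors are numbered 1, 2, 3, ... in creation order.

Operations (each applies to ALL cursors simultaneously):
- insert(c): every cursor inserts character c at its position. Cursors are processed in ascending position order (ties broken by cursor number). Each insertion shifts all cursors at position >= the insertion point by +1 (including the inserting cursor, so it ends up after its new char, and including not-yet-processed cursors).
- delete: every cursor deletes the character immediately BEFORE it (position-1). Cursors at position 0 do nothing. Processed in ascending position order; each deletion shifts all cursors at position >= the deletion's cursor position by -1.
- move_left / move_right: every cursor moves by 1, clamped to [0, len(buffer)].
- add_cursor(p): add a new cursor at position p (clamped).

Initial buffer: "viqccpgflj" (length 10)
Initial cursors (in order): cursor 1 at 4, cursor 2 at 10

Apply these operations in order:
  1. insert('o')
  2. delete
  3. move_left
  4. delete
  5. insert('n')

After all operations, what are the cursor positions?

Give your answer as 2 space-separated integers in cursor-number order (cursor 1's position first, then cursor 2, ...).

Answer: 3 9

Derivation:
After op 1 (insert('o')): buffer="viqcocpgfljo" (len 12), cursors c1@5 c2@12, authorship ....1......2
After op 2 (delete): buffer="viqccpgflj" (len 10), cursors c1@4 c2@10, authorship ..........
After op 3 (move_left): buffer="viqccpgflj" (len 10), cursors c1@3 c2@9, authorship ..........
After op 4 (delete): buffer="viccpgfj" (len 8), cursors c1@2 c2@7, authorship ........
After op 5 (insert('n')): buffer="vinccpgfnj" (len 10), cursors c1@3 c2@9, authorship ..1.....2.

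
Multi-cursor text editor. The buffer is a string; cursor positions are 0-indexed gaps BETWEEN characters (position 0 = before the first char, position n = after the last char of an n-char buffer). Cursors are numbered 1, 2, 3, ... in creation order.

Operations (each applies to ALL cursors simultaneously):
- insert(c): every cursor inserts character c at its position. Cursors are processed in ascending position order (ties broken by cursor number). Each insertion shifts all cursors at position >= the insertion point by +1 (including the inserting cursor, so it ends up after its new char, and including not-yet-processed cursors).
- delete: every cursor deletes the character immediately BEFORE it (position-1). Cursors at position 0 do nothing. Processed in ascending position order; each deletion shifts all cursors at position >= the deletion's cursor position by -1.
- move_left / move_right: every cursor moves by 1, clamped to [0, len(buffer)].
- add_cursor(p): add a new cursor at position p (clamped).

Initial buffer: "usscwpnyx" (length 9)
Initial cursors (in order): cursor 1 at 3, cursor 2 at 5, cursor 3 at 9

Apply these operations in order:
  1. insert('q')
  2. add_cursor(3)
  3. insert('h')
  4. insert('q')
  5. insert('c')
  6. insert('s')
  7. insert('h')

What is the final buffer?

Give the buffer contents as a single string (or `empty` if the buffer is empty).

Answer: usshqcshqhqcshcwqhqcshpnyxqhqcsh

Derivation:
After op 1 (insert('q')): buffer="ussqcwqpnyxq" (len 12), cursors c1@4 c2@7 c3@12, authorship ...1..2....3
After op 2 (add_cursor(3)): buffer="ussqcwqpnyxq" (len 12), cursors c4@3 c1@4 c2@7 c3@12, authorship ...1..2....3
After op 3 (insert('h')): buffer="usshqhcwqhpnyxqh" (len 16), cursors c4@4 c1@6 c2@10 c3@16, authorship ...411..22....33
After op 4 (insert('q')): buffer="usshqqhqcwqhqpnyxqhq" (len 20), cursors c4@5 c1@8 c2@13 c3@20, authorship ...44111..222....333
After op 5 (insert('c')): buffer="usshqcqhqccwqhqcpnyxqhqc" (len 24), cursors c4@6 c1@10 c2@16 c3@24, authorship ...4441111..2222....3333
After op 6 (insert('s')): buffer="usshqcsqhqcscwqhqcspnyxqhqcs" (len 28), cursors c4@7 c1@12 c2@19 c3@28, authorship ...444411111..22222....33333
After op 7 (insert('h')): buffer="usshqcshqhqcshcwqhqcshpnyxqhqcsh" (len 32), cursors c4@8 c1@14 c2@22 c3@32, authorship ...44444111111..222222....333333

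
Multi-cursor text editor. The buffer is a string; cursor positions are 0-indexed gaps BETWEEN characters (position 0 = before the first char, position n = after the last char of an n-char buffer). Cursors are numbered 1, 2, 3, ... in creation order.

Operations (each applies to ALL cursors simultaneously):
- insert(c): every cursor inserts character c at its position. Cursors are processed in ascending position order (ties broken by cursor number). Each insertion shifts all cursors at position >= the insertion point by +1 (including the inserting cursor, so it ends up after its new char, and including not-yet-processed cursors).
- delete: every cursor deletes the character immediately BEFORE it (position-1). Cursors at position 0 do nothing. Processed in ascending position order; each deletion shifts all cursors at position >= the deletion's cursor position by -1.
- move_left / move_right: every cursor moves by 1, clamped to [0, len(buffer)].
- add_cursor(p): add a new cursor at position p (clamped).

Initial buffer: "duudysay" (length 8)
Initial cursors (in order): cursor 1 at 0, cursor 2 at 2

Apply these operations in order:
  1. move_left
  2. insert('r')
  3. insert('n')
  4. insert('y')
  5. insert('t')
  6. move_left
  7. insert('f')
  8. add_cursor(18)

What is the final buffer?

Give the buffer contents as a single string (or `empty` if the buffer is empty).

After op 1 (move_left): buffer="duudysay" (len 8), cursors c1@0 c2@1, authorship ........
After op 2 (insert('r')): buffer="rdruudysay" (len 10), cursors c1@1 c2@3, authorship 1.2.......
After op 3 (insert('n')): buffer="rndrnuudysay" (len 12), cursors c1@2 c2@5, authorship 11.22.......
After op 4 (insert('y')): buffer="rnydrnyuudysay" (len 14), cursors c1@3 c2@7, authorship 111.222.......
After op 5 (insert('t')): buffer="rnytdrnytuudysay" (len 16), cursors c1@4 c2@9, authorship 1111.2222.......
After op 6 (move_left): buffer="rnytdrnytuudysay" (len 16), cursors c1@3 c2@8, authorship 1111.2222.......
After op 7 (insert('f')): buffer="rnyftdrnyftuudysay" (len 18), cursors c1@4 c2@10, authorship 11111.22222.......
After op 8 (add_cursor(18)): buffer="rnyftdrnyftuudysay" (len 18), cursors c1@4 c2@10 c3@18, authorship 11111.22222.......

Answer: rnyftdrnyftuudysay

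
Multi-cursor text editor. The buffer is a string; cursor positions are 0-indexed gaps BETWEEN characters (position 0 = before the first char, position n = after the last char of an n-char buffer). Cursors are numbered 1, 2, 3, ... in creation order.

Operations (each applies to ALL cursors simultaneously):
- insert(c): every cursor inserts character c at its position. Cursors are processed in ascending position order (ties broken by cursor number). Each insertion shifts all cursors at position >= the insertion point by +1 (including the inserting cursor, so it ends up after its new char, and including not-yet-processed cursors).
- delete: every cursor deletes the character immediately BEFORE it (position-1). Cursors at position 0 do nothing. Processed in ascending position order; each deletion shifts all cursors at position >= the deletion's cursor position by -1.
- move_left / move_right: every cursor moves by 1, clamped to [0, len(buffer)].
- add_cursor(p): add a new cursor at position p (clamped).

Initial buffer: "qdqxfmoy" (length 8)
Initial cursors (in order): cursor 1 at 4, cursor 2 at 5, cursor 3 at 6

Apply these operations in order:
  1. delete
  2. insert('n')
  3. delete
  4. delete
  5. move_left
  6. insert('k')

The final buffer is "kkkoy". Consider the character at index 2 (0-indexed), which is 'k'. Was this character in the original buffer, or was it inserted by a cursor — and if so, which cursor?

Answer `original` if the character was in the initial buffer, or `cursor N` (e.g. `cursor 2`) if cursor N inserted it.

Answer: cursor 3

Derivation:
After op 1 (delete): buffer="qdqoy" (len 5), cursors c1@3 c2@3 c3@3, authorship .....
After op 2 (insert('n')): buffer="qdqnnnoy" (len 8), cursors c1@6 c2@6 c3@6, authorship ...123..
After op 3 (delete): buffer="qdqoy" (len 5), cursors c1@3 c2@3 c3@3, authorship .....
After op 4 (delete): buffer="oy" (len 2), cursors c1@0 c2@0 c3@0, authorship ..
After op 5 (move_left): buffer="oy" (len 2), cursors c1@0 c2@0 c3@0, authorship ..
After op 6 (insert('k')): buffer="kkkoy" (len 5), cursors c1@3 c2@3 c3@3, authorship 123..
Authorship (.=original, N=cursor N): 1 2 3 . .
Index 2: author = 3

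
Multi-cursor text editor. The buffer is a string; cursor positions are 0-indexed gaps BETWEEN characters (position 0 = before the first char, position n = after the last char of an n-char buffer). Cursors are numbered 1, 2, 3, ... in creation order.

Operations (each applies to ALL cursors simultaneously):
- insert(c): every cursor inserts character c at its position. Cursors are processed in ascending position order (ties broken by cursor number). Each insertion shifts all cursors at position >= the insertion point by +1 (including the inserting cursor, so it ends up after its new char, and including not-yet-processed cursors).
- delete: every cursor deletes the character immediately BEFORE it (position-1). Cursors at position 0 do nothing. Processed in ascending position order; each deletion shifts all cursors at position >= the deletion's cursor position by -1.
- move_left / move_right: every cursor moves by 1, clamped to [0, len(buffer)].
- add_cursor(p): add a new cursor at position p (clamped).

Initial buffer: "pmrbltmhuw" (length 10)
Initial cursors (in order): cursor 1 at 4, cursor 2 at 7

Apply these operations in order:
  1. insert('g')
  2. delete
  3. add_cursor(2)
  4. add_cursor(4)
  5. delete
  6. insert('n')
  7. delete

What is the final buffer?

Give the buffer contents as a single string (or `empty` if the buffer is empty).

Answer: plthuw

Derivation:
After op 1 (insert('g')): buffer="pmrbgltmghuw" (len 12), cursors c1@5 c2@9, authorship ....1...2...
After op 2 (delete): buffer="pmrbltmhuw" (len 10), cursors c1@4 c2@7, authorship ..........
After op 3 (add_cursor(2)): buffer="pmrbltmhuw" (len 10), cursors c3@2 c1@4 c2@7, authorship ..........
After op 4 (add_cursor(4)): buffer="pmrbltmhuw" (len 10), cursors c3@2 c1@4 c4@4 c2@7, authorship ..........
After op 5 (delete): buffer="plthuw" (len 6), cursors c1@1 c3@1 c4@1 c2@3, authorship ......
After op 6 (insert('n')): buffer="pnnnltnhuw" (len 10), cursors c1@4 c3@4 c4@4 c2@7, authorship .134..2...
After op 7 (delete): buffer="plthuw" (len 6), cursors c1@1 c3@1 c4@1 c2@3, authorship ......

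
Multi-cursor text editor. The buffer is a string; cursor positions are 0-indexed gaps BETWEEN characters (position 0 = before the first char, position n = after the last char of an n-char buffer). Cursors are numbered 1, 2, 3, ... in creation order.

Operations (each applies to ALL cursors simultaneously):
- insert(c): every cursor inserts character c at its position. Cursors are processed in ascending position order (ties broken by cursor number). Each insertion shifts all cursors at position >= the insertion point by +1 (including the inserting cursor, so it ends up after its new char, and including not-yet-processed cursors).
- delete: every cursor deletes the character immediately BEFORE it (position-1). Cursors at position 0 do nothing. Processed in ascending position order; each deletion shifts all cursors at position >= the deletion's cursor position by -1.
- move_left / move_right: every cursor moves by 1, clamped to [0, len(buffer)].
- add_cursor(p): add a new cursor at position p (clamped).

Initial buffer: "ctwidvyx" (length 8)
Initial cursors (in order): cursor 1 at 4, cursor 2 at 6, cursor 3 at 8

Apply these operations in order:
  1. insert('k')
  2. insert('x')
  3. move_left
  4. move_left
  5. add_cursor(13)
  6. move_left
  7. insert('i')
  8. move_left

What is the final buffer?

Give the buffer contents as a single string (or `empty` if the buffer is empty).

Answer: ctwiikxdivkxyixikx

Derivation:
After op 1 (insert('k')): buffer="ctwikdvkyxk" (len 11), cursors c1@5 c2@8 c3@11, authorship ....1..2..3
After op 2 (insert('x')): buffer="ctwikxdvkxyxkx" (len 14), cursors c1@6 c2@10 c3@14, authorship ....11..22..33
After op 3 (move_left): buffer="ctwikxdvkxyxkx" (len 14), cursors c1@5 c2@9 c3@13, authorship ....11..22..33
After op 4 (move_left): buffer="ctwikxdvkxyxkx" (len 14), cursors c1@4 c2@8 c3@12, authorship ....11..22..33
After op 5 (add_cursor(13)): buffer="ctwikxdvkxyxkx" (len 14), cursors c1@4 c2@8 c3@12 c4@13, authorship ....11..22..33
After op 6 (move_left): buffer="ctwikxdvkxyxkx" (len 14), cursors c1@3 c2@7 c3@11 c4@12, authorship ....11..22..33
After op 7 (insert('i')): buffer="ctwiikxdivkxyixikx" (len 18), cursors c1@4 c2@9 c3@14 c4@16, authorship ...1.11.2.22.3.433
After op 8 (move_left): buffer="ctwiikxdivkxyixikx" (len 18), cursors c1@3 c2@8 c3@13 c4@15, authorship ...1.11.2.22.3.433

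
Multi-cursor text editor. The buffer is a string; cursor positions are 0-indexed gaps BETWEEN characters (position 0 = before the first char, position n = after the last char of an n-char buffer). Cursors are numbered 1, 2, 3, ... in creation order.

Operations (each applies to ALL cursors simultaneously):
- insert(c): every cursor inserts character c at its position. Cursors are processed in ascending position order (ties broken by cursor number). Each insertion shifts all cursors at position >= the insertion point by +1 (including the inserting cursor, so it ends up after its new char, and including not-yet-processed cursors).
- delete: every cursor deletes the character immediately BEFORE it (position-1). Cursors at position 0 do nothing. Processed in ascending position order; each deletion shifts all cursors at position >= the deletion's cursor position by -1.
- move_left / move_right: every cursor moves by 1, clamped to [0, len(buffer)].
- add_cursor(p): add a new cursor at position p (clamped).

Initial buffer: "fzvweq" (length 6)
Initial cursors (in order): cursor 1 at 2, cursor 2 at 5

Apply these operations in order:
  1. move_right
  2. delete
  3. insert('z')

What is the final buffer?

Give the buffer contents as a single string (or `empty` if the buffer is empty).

Answer: fzzwez

Derivation:
After op 1 (move_right): buffer="fzvweq" (len 6), cursors c1@3 c2@6, authorship ......
After op 2 (delete): buffer="fzwe" (len 4), cursors c1@2 c2@4, authorship ....
After op 3 (insert('z')): buffer="fzzwez" (len 6), cursors c1@3 c2@6, authorship ..1..2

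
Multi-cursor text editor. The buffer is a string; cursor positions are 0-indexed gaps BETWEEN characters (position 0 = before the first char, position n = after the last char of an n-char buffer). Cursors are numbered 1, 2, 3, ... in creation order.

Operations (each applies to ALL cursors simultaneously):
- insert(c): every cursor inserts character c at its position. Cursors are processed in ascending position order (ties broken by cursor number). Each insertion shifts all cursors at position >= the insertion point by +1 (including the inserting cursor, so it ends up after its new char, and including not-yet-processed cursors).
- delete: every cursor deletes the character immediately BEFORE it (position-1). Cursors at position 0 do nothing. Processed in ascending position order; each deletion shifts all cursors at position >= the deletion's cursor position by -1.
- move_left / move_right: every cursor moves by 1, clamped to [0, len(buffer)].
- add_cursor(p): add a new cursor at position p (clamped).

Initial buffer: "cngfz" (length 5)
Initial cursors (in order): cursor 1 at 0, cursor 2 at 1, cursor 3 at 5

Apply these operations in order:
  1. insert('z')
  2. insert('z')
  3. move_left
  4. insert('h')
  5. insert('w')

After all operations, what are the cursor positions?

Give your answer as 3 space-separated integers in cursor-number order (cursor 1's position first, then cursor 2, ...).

After op 1 (insert('z')): buffer="zczngfzz" (len 8), cursors c1@1 c2@3 c3@8, authorship 1.2....3
After op 2 (insert('z')): buffer="zzczzngfzzz" (len 11), cursors c1@2 c2@5 c3@11, authorship 11.22....33
After op 3 (move_left): buffer="zzczzngfzzz" (len 11), cursors c1@1 c2@4 c3@10, authorship 11.22....33
After op 4 (insert('h')): buffer="zhzczhzngfzzhz" (len 14), cursors c1@2 c2@6 c3@13, authorship 111.222....333
After op 5 (insert('w')): buffer="zhwzczhwzngfzzhwz" (len 17), cursors c1@3 c2@8 c3@16, authorship 1111.2222....3333

Answer: 3 8 16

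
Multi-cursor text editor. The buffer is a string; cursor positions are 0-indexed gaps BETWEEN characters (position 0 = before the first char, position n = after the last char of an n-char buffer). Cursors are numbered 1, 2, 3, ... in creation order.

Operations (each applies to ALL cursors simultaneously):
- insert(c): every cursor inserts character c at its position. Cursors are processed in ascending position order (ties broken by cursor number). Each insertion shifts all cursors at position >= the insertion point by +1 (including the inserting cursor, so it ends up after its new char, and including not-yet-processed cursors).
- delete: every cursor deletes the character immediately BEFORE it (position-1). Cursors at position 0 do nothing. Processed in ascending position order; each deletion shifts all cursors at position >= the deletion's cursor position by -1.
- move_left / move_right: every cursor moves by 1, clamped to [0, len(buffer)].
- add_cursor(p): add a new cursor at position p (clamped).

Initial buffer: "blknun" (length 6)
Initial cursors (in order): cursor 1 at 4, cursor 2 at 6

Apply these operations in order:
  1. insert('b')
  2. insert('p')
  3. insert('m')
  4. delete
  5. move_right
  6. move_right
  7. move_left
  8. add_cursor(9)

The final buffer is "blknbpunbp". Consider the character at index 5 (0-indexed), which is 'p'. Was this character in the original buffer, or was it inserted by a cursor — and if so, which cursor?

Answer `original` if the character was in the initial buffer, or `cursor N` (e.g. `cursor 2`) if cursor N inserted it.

Answer: cursor 1

Derivation:
After op 1 (insert('b')): buffer="blknbunb" (len 8), cursors c1@5 c2@8, authorship ....1..2
After op 2 (insert('p')): buffer="blknbpunbp" (len 10), cursors c1@6 c2@10, authorship ....11..22
After op 3 (insert('m')): buffer="blknbpmunbpm" (len 12), cursors c1@7 c2@12, authorship ....111..222
After op 4 (delete): buffer="blknbpunbp" (len 10), cursors c1@6 c2@10, authorship ....11..22
After op 5 (move_right): buffer="blknbpunbp" (len 10), cursors c1@7 c2@10, authorship ....11..22
After op 6 (move_right): buffer="blknbpunbp" (len 10), cursors c1@8 c2@10, authorship ....11..22
After op 7 (move_left): buffer="blknbpunbp" (len 10), cursors c1@7 c2@9, authorship ....11..22
After op 8 (add_cursor(9)): buffer="blknbpunbp" (len 10), cursors c1@7 c2@9 c3@9, authorship ....11..22
Authorship (.=original, N=cursor N): . . . . 1 1 . . 2 2
Index 5: author = 1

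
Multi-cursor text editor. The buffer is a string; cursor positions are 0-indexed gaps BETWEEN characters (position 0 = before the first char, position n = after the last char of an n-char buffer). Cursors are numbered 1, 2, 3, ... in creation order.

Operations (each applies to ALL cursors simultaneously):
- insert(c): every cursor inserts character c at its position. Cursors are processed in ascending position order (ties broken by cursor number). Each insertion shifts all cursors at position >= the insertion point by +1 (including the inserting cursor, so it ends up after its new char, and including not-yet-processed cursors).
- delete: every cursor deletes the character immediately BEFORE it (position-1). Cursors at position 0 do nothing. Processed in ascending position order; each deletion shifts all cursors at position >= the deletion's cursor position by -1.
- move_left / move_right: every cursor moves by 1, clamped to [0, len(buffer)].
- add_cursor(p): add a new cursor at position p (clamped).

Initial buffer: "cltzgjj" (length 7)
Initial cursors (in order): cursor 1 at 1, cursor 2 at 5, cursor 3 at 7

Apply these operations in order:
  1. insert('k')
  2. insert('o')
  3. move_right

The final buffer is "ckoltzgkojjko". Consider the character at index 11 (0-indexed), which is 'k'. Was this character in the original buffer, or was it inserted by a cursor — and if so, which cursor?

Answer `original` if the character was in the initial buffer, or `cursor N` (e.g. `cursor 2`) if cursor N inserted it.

After op 1 (insert('k')): buffer="ckltzgkjjk" (len 10), cursors c1@2 c2@7 c3@10, authorship .1....2..3
After op 2 (insert('o')): buffer="ckoltzgkojjko" (len 13), cursors c1@3 c2@9 c3@13, authorship .11....22..33
After op 3 (move_right): buffer="ckoltzgkojjko" (len 13), cursors c1@4 c2@10 c3@13, authorship .11....22..33
Authorship (.=original, N=cursor N): . 1 1 . . . . 2 2 . . 3 3
Index 11: author = 3

Answer: cursor 3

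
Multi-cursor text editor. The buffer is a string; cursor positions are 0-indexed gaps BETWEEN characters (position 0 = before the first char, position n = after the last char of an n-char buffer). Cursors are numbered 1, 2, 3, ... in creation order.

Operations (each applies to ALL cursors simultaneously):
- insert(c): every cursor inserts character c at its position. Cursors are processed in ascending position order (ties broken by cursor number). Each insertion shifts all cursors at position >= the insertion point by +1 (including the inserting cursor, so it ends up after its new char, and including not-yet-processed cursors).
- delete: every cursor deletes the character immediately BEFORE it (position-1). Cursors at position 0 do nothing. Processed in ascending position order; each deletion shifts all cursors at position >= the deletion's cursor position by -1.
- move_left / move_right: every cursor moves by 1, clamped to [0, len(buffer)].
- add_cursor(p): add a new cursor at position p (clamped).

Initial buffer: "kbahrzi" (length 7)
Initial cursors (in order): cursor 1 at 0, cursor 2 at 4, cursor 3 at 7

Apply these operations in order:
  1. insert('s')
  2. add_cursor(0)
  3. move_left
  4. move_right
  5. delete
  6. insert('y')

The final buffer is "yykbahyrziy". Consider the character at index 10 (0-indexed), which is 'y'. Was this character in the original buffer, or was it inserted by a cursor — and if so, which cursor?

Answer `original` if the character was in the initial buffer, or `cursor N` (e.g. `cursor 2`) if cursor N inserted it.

After op 1 (insert('s')): buffer="skbahsrzis" (len 10), cursors c1@1 c2@6 c3@10, authorship 1....2...3
After op 2 (add_cursor(0)): buffer="skbahsrzis" (len 10), cursors c4@0 c1@1 c2@6 c3@10, authorship 1....2...3
After op 3 (move_left): buffer="skbahsrzis" (len 10), cursors c1@0 c4@0 c2@5 c3@9, authorship 1....2...3
After op 4 (move_right): buffer="skbahsrzis" (len 10), cursors c1@1 c4@1 c2@6 c3@10, authorship 1....2...3
After op 5 (delete): buffer="kbahrzi" (len 7), cursors c1@0 c4@0 c2@4 c3@7, authorship .......
After op 6 (insert('y')): buffer="yykbahyrziy" (len 11), cursors c1@2 c4@2 c2@7 c3@11, authorship 14....2...3
Authorship (.=original, N=cursor N): 1 4 . . . . 2 . . . 3
Index 10: author = 3

Answer: cursor 3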